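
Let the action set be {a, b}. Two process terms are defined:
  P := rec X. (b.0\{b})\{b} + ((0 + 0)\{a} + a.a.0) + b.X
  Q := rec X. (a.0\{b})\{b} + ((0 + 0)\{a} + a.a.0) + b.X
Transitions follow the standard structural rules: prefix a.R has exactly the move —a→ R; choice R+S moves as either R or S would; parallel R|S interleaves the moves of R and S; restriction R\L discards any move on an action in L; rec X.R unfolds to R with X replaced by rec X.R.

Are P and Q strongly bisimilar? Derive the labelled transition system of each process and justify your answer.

LTS(P): 3 reachable states
  u0 = rec X. (b.0\{b})\{b} + ((0 + 0)\{a} + a.a.0) + b.X ⊢ ··a··> u1, ··b··> u0
  u1 = a.0 ⊢ ··a··> u2
  u2 = 0 ⊢ ∅
LTS(Q): 4 reachable states
  v0 = rec X. (a.0\{b})\{b} + ((0 + 0)\{a} + a.a.0) + b.X ⊢ ··a··> v1, ··a··> v2, ··b··> v0
  v1 = 0\{b}\{b} ⊢ ∅
  v2 = a.0 ⊢ ··a··> v3
  v3 = 0 ⊢ ∅
Coarsest stable partition (strong bisimilarity classes):
  B0 = {u0}
  B1 = {u1, v2}
  B2 = {u2, v1, v3}
  B3 = {v0}
u0 ∈ B0, v0 ∈ B3 → different blocks

P ≁ Q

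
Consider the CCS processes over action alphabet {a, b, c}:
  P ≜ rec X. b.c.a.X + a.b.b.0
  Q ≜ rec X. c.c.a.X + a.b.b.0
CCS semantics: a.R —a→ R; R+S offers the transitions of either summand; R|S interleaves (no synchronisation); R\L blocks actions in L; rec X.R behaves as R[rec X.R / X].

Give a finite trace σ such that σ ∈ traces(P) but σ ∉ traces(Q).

LTS(P): 6 reachable states
  s0 = rec X. b.c.a.X + a.b.b.0 has moves —a→ s1, —b→ s2
  s1 = b.b.0 has moves —b→ s3
  s2 = c.a.(rec X. b.c.a.X + a.b.b.0) has moves —c→ s4
  s3 = b.0 has moves —b→ s5
  s4 = a.(rec X. b.c.a.X + a.b.b.0) has moves —a→ s0
  s5 = 0 has moves stopped
LTS(Q): 6 reachable states
  t0 = rec X. c.c.a.X + a.b.b.0 has moves —a→ t1, —c→ t2
  t1 = b.b.0 has moves —b→ t3
  t2 = c.a.(rec X. c.c.a.X + a.b.b.0) has moves —c→ t4
  t3 = b.0 has moves —b→ t5
  t4 = a.(rec X. c.c.a.X + a.b.b.0) has moves —a→ t0
  t5 = 0 has moves stopped
Trace ⟨b⟩ through P, begin at {s0}:
  after b @ step 1: {s2}
  — P admits the full trace.
Trace ⟨b⟩ through Q, begin at {t0}:
  after b @ step 1: no successor for Q

b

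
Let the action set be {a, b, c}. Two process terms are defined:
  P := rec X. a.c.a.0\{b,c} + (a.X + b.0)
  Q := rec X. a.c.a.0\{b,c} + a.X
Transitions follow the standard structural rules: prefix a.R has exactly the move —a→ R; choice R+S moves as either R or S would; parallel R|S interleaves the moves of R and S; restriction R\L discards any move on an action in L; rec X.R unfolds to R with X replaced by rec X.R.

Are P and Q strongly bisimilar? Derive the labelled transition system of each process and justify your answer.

NO

P's transition system — 5 states:
  m0 = rec X. a.c.a.0\{b,c} + (a.X + b.0) has moves -a-> m0, -a-> m1, -b-> m2
  m1 = c.a.0\{b,c} has moves -c-> m3
  m2 = 0 has moves ∅
  m3 = a.0\{b,c} has moves -a-> m4
  m4 = 0\{b,c} has moves ∅
Q's transition system — 4 states:
  n0 = rec X. a.c.a.0\{b,c} + a.X has moves -a-> n0, -a-> n1
  n1 = c.a.0\{b,c} has moves -c-> n2
  n2 = a.0\{b,c} has moves -a-> n3
  n3 = 0\{b,c} has moves ∅
Coarsest stable partition (strong bisimilarity classes):
  B0 = {m0}
  B1 = {m2, m4, n3}
  B2 = {m1, n1}
  B3 = {m3, n2}
  B4 = {n0}
m0 ∈ B0, n0 ∈ B4 → different blocks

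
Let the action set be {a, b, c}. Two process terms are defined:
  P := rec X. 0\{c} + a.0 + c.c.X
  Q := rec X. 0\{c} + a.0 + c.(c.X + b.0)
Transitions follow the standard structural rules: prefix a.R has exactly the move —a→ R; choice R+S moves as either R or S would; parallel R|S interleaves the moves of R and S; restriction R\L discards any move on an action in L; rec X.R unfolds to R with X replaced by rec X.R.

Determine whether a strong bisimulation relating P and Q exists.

P ≁ Q

LTS(P): 3 reachable states
  u0 = rec X. 0\{c} + a.0 + c.c.X :: --a--▸ u1, --c--▸ u2
  u1 = 0 :: (no moves)
  u2 = c.(rec X. 0\{c} + a.0 + c.c.X) :: --c--▸ u0
LTS(Q): 3 reachable states
  v0 = rec X. 0\{c} + a.0 + c.(c.X + b.0) :: --a--▸ v1, --c--▸ v2
  v1 = 0 :: (no moves)
  v2 = c.(rec X. 0\{c} + a.0 + c.(c.X + b.0)) + b.0 :: --b--▸ v1, --c--▸ v0
Partition-refinement fixed point:
  B0 = {u0}
  B1 = {u1, v1}
  B2 = {u2}
  B3 = {v0}
  B4 = {v2}
u0 ∈ B0, v0 ∈ B3 → different blocks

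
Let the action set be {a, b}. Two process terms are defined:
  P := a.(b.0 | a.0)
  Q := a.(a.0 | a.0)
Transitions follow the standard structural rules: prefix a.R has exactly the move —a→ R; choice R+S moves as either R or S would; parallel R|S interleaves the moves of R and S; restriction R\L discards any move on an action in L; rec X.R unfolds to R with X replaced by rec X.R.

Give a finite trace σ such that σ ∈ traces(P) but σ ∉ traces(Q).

LTS(P): 5 reachable states
  m0 = a.(b.0 | a.0) → --a--▸ m1
  m1 = b.0 | a.0 → --a--▸ m2, --b--▸ m3
  m2 = b.0 | 0 → --b--▸ m4
  m3 = 0 | a.0 → --a--▸ m4
  m4 = 0 | 0 → ·
LTS(Q): 5 reachable states
  n0 = a.(a.0 | a.0) → --a--▸ n1
  n1 = a.0 | a.0 → --a--▸ n2, --a--▸ n3
  n2 = 0 | a.0 → --a--▸ n4
  n3 = a.0 | 0 → --a--▸ n4
  n4 = 0 | 0 → ·
Executing ab from P (initial set {m0}):
  step 1 (a): {m1}
  step 2 (b): {m3}
  ✓ P
Executing ab from Q (initial set {n0}):
  step 1 (a): {n1}
  step 2 (b): ∅  — Q cannot continue

ab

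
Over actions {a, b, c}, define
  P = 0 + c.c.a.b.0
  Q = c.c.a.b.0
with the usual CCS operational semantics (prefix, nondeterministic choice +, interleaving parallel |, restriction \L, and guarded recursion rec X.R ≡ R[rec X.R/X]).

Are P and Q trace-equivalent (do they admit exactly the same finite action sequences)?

P's transition system — 5 states:
  u0 = 0 + c.c.a.b.0 | —c→ u1
  u1 = c.a.b.0 | —c→ u2
  u2 = a.b.0 | —a→ u3
  u3 = b.0 | —b→ u4
  u4 = 0 | deadlocked
Q's transition system — 5 states:
  v0 = c.c.a.b.0 | —c→ v1
  v1 = c.a.b.0 | —c→ v2
  v2 = a.b.0 | —a→ v3
  v3 = b.0 | —b→ v4
  v4 = 0 | deadlocked
Partition-refinement fixed point:
  B0 = {u0, v0}
  B1 = {u1, v1}
  B2 = {u2, v2}
  B3 = {u3, v3}
  B4 = {u4, v4}
u0 ∈ B0, v0 ∈ B0 → same block
Bisimilar ⇒ trace-equivalent.

YES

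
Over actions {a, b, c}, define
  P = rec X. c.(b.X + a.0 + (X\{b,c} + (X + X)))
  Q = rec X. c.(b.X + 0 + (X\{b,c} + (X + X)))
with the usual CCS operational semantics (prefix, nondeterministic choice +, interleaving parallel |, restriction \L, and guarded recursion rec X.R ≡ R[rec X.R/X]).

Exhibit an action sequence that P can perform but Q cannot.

LTS(P): 3 reachable states
  u0 = rec X. c.(b.X + a.0 + (X\{b,c} + (X + X))) → ··c··> u1
  u1 = b.(rec X. c.(b.X + a.0 + (X\{b,c} + (X + X)))) + a.0 + ((rec X. c.(b.X + a.0 + (X\{b,c} + (X + X))))\{b,c} + ((rec X. c.(b.X + a.0 + (X\{b,c} + (X + X)))) + (rec X. c.(b.X + a.0 + (X\{b,c} + (X + X)))))) → ··a··> u2, ··b··> u0, ··c··> u1
  u2 = 0 → ∅
LTS(Q): 2 reachable states
  v0 = rec X. c.(b.X + 0 + (X\{b,c} + (X + X))) → ··c··> v1
  v1 = b.(rec X. c.(b.X + 0 + (X\{b,c} + (X + X)))) + 0 + ((rec X. c.(b.X + 0 + (X\{b,c} + (X + X))))\{b,c} + ((rec X. c.(b.X + 0 + (X\{b,c} + (X + X)))) + (rec X. c.(b.X + 0 + (X\{b,c} + (X + X)))))) → ··b··> v0, ··c··> v1
Trace ⟨ca⟩ through P, begin at {u0}:
  step 1 (c): {u1}
  step 2 (a): {u2}
  ✓ P
Trace ⟨ca⟩ through Q, begin at {v0}:
  step 1 (c): {v1}
  step 2 (a): ∅  — Q cannot continue

ca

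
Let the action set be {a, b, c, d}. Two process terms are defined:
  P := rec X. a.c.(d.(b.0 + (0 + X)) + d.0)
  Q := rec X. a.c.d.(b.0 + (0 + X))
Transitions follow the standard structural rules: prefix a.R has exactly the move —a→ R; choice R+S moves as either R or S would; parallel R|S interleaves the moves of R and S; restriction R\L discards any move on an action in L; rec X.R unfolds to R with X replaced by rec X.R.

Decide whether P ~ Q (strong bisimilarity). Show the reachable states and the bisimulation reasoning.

P ≁ Q

LTS(P): 5 reachable states
  m0 = rec X. a.c.(d.(b.0 + (0 + X)) + d.0) has moves =a=> m1
  m1 = c.(d.(b.0 + (0 + (rec X. a.c.(d.(b.0 + (0 + X)) + d.0)))) + d.0) has moves =c=> m2
  m2 = d.(b.0 + (0 + (rec X. a.c.(d.(b.0 + (0 + X)) + d.0)))) + d.0 has moves =d=> m3, =d=> m4
  m3 = 0 has moves ∅
  m4 = b.0 + (0 + (rec X. a.c.(d.(b.0 + (0 + X)) + d.0))) has moves =a=> m1, =b=> m3
LTS(Q): 5 reachable states
  n0 = rec X. a.c.d.(b.0 + (0 + X)) has moves =a=> n1
  n1 = c.d.(b.0 + (0 + (rec X. a.c.d.(b.0 + (0 + X))))) has moves =c=> n2
  n2 = d.(b.0 + (0 + (rec X. a.c.d.(b.0 + (0 + X))))) has moves =d=> n3
  n3 = b.0 + (0 + (rec X. a.c.d.(b.0 + (0 + X)))) has moves =a=> n1, =b=> n4
  n4 = 0 has moves ∅
Bisimilarity quotient blocks:
  B0 = {m0}
  B1 = {m1}
  B2 = {m2}
  B3 = {m4}
  B4 = {m3, n4}
  B5 = {n0}
  B6 = {n1}
  B7 = {n2}
  B8 = {n3}
m0 ∈ B0, n0 ∈ B5 → different blocks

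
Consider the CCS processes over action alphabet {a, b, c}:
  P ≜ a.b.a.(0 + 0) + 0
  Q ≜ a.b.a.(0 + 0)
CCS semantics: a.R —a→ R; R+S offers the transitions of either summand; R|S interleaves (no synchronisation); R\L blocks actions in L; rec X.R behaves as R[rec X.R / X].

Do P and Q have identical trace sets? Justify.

Reachable graph of P (4 states):
  p0 = a.b.a.(0 + 0) + 0 → ··a··> p1
  p1 = b.a.(0 + 0) → ··b··> p2
  p2 = a.(0 + 0) → ··a··> p3
  p3 = 0 + 0 → stopped
Reachable graph of Q (4 states):
  q0 = a.b.a.(0 + 0) → ··a··> q1
  q1 = b.a.(0 + 0) → ··b··> q2
  q2 = a.(0 + 0) → ··a··> q3
  q3 = 0 + 0 → stopped
Bisimilarity quotient blocks:
  B0 = {p0, q0}
  B1 = {p1, q1}
  B2 = {p2, q2}
  B3 = {p3, q3}
p0 ∈ B0, q0 ∈ B0 → same block
Bisimilar ⇒ trace-equivalent.

trace-equivalent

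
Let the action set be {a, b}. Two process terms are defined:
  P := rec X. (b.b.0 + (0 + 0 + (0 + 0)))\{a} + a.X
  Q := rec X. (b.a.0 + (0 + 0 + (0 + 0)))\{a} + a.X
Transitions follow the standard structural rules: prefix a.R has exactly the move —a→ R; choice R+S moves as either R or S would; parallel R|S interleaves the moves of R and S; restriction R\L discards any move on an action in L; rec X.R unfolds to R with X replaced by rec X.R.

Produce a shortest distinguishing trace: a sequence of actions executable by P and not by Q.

P's transition system — 3 states:
  m0 = rec X. (b.b.0 + (0 + 0 + (0 + 0)))\{a} + a.X :: --a--▸ m0, --b--▸ m1
  m1 = (b.0)\{a} :: --b--▸ m2
  m2 = 0\{a} :: deadlocked
Q's transition system — 2 states:
  n0 = rec X. (b.a.0 + (0 + 0 + (0 + 0)))\{a} + a.X :: --a--▸ n0, --b--▸ n1
  n1 = (a.0)\{a} :: deadlocked
Executing bb from P (initial set {m0}):
  step 1 (b): {m1}
  step 2 (b): {m2}
  P completes σ.
Executing bb from Q (initial set {n0}):
  step 1 (b): {n1}
  step 2 (b): no successor for Q

bb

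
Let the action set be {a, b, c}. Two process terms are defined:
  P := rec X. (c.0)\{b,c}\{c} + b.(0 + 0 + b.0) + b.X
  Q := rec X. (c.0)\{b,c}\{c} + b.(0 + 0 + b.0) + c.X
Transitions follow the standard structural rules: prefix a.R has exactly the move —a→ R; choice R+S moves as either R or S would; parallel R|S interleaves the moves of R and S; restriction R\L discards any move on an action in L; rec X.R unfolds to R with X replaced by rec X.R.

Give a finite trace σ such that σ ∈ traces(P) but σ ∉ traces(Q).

bbb

Reachable graph of P (3 states):
  u0 = rec X. (c.0)\{b,c}\{c} + b.(0 + 0 + b.0) + b.X ⊢ -b-> u0, -b-> u1
  u1 = 0 + 0 + b.0 ⊢ -b-> u2
  u2 = 0 ⊢ stopped
Reachable graph of Q (3 states):
  v0 = rec X. (c.0)\{b,c}\{c} + b.(0 + 0 + b.0) + c.X ⊢ -b-> v1, -c-> v0
  v1 = 0 + 0 + b.0 ⊢ -b-> v2
  v2 = 0 ⊢ stopped
Executing bbb from P (initial set {u0}):
  step 1 (b): {u0, u1}
  step 2 (b): {u0, u1, u2}
  step 3 (b): {u0, u1, u2}
  P completes σ.
Executing bbb from Q (initial set {v0}):
  step 1 (b): {v1}
  step 2 (b): {v2}
  step 3 (b): ∅ (Q stuck)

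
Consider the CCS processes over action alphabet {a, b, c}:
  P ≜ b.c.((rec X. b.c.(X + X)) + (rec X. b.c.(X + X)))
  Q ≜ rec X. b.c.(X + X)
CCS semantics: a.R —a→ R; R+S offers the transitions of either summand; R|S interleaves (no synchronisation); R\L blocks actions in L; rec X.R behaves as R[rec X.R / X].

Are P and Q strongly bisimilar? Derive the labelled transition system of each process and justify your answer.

YES

Reachable graph of P (3 states):
  m0 = b.c.((rec X. b.c.(X + X)) + (rec X. b.c.(X + X))) ⊢ --b--▸ m1
  m1 = c.((rec X. b.c.(X + X)) + (rec X. b.c.(X + X))) ⊢ --c--▸ m2
  m2 = (rec X. b.c.(X + X)) + (rec X. b.c.(X + X)) ⊢ --b--▸ m1
Reachable graph of Q (3 states):
  n0 = rec X. b.c.(X + X) ⊢ --b--▸ n1
  n1 = c.((rec X. b.c.(X + X)) + (rec X. b.c.(X + X))) ⊢ --c--▸ n2
  n2 = (rec X. b.c.(X + X)) + (rec X. b.c.(X + X)) ⊢ --b--▸ n1
Partition-refinement fixed point:
  B0 = {m0, m2, n0, n2}
  B1 = {m1, n1}
m0 ∈ B0, n0 ∈ B0 → same block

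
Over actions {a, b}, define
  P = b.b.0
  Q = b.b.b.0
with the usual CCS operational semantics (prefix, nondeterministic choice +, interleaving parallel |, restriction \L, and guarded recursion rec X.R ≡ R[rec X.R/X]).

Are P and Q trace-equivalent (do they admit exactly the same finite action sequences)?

P's transition system — 3 states:
  m0 = b.b.0 has moves ··b··> m1
  m1 = b.0 has moves ··b··> m2
  m2 = 0 has moves ·
Q's transition system — 4 states:
  n0 = b.b.b.0 has moves ··b··> n1
  n1 = b.b.0 has moves ··b··> n2
  n2 = b.0 has moves ··b··> n3
  n3 = 0 has moves ·
Trace ⟨bbb⟩ through Q, begin at {n0}:
  [1] b ⇒ {n1}
  [2] b ⇒ {n2}
  [3] b ⇒ {n3}
  Q completes σ.
Trace ⟨bbb⟩ through P, begin at {m0}:
  [1] b ⇒ {m1}
  [2] b ⇒ {m2}
  [3] b ⇒ no successor for P

trace-distinct — witness ⟨bbb⟩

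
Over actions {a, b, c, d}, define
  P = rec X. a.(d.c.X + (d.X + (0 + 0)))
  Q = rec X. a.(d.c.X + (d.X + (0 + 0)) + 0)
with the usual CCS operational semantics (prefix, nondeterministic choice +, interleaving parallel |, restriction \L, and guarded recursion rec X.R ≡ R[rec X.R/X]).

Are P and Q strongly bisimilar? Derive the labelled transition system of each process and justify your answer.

Reachable graph of P (3 states):
  u0 = rec X. a.(d.c.X + (d.X + (0 + 0))) has moves —a→ u1
  u1 = d.c.(rec X. a.(d.c.X + (d.X + (0 + 0)))) + (d.(rec X. a.(d.c.X + (d.X + (0 + 0)))) + (0 + 0)) has moves —d→ u0, —d→ u2
  u2 = c.(rec X. a.(d.c.X + (d.X + (0 + 0)))) has moves —c→ u0
Reachable graph of Q (3 states):
  v0 = rec X. a.(d.c.X + (d.X + (0 + 0)) + 0) has moves —a→ v1
  v1 = d.c.(rec X. a.(d.c.X + (d.X + (0 + 0)) + 0)) + (d.(rec X. a.(d.c.X + (d.X + (0 + 0)) + 0)) + (0 + 0)) + 0 has moves —d→ v0, —d→ v2
  v2 = c.(rec X. a.(d.c.X + (d.X + (0 + 0)) + 0)) has moves —c→ v0
Bisimilarity quotient blocks:
  B0 = {u0, v0}
  B1 = {u1, v1}
  B2 = {u2, v2}
u0 ∈ B0, v0 ∈ B0 → same block

YES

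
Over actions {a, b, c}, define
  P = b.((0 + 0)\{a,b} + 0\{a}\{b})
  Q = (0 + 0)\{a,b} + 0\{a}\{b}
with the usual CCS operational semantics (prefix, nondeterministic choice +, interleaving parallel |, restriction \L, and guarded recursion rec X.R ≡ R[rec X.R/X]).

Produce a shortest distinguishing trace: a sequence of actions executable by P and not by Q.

b

Reachable graph of P (2 states):
  u0 = b.((0 + 0)\{a,b} + 0\{a}\{b}) ⊢ --b--▸ u1
  u1 = (0 + 0)\{a,b} + 0\{a}\{b} ⊢ ∅
Reachable graph of Q (1 states):
  v0 = (0 + 0)\{a,b} + 0\{a}\{b} ⊢ ∅
Executing b from P (initial set {u0}):
  step 1 (b): {u1}
  — P admits the full trace.
Executing b from Q (initial set {v0}):
  step 1 (b): ∅ (Q stuck)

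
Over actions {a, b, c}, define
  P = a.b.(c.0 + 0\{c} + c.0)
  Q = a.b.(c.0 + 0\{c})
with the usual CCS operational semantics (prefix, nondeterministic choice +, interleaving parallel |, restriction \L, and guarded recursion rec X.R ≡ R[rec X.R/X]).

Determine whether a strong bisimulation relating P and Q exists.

YES

LTS(P): 4 reachable states
  u0 = a.b.(c.0 + 0\{c} + c.0) :: —a→ u1
  u1 = b.(c.0 + 0\{c} + c.0) :: —b→ u2
  u2 = c.0 + 0\{c} + c.0 :: —c→ u3
  u3 = 0 :: stopped
LTS(Q): 4 reachable states
  v0 = a.b.(c.0 + 0\{c}) :: —a→ v1
  v1 = b.(c.0 + 0\{c}) :: —b→ v2
  v2 = c.0 + 0\{c} :: —c→ v3
  v3 = 0 :: stopped
Coarsest stable partition (strong bisimilarity classes):
  B0 = {u0, v0}
  B1 = {u1, v1}
  B2 = {u2, v2}
  B3 = {u3, v3}
u0 ∈ B0, v0 ∈ B0 → same block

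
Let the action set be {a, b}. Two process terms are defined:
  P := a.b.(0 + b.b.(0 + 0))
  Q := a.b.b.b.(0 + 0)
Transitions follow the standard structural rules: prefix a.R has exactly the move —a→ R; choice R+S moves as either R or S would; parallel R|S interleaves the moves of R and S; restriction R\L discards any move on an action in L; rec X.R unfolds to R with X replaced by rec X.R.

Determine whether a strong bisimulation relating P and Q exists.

P's transition system — 5 states:
  s0 = a.b.(0 + b.b.(0 + 0)) | —a→ s1
  s1 = b.(0 + b.b.(0 + 0)) | —b→ s2
  s2 = 0 + b.b.(0 + 0) | —b→ s3
  s3 = b.(0 + 0) | —b→ s4
  s4 = 0 + 0 | ·
Q's transition system — 5 states:
  t0 = a.b.b.b.(0 + 0) | —a→ t1
  t1 = b.b.b.(0 + 0) | —b→ t2
  t2 = b.b.(0 + 0) | —b→ t3
  t3 = b.(0 + 0) | —b→ t4
  t4 = 0 + 0 | ·
Bisimilarity quotient blocks:
  B0 = {s0, t0}
  B1 = {s1, t1}
  B2 = {s2, t2}
  B3 = {s3, t3}
  B4 = {s4, t4}
s0 ∈ B0, t0 ∈ B0 → same block

bisimilar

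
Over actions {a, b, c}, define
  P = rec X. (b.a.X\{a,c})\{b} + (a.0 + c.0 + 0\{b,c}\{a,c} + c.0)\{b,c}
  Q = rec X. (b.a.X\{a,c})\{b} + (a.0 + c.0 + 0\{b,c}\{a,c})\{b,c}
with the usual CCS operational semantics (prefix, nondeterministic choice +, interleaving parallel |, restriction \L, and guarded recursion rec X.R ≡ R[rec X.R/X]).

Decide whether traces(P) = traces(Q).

trace-equivalent

LTS(P): 2 reachable states
  p0 = rec X. (b.a.X\{a,c})\{b} + (a.0 + c.0 + 0\{b,c}\{a,c} + c.0)\{b,c} :: —a→ p1
  p1 = 0\{b,c} :: stopped
LTS(Q): 2 reachable states
  q0 = rec X. (b.a.X\{a,c})\{b} + (a.0 + c.0 + 0\{b,c}\{a,c})\{b,c} :: —a→ q1
  q1 = 0\{b,c} :: stopped
Partition-refinement fixed point:
  B0 = {p0, q0}
  B1 = {p1, q1}
p0 ∈ B0, q0 ∈ B0 → same block
Bisimilar ⇒ trace-equivalent.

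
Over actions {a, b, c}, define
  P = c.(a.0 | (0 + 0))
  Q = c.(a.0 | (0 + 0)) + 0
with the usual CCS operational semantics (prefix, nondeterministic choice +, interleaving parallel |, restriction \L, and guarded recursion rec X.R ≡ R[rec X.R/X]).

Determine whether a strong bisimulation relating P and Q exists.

Reachable graph of P (3 states):
  m0 = c.(a.0 | (0 + 0)) :: ··c··> m1
  m1 = a.0 | (0 + 0) :: ··a··> m2
  m2 = 0 | (0 + 0) :: stopped
Reachable graph of Q (3 states):
  n0 = c.(a.0 | (0 + 0)) + 0 :: ··c··> n1
  n1 = a.0 | (0 + 0) :: ··a··> n2
  n2 = 0 | (0 + 0) :: stopped
Bisimilarity quotient blocks:
  B0 = {m0, n0}
  B1 = {m1, n1}
  B2 = {m2, n2}
m0 ∈ B0, n0 ∈ B0 → same block

bisimilar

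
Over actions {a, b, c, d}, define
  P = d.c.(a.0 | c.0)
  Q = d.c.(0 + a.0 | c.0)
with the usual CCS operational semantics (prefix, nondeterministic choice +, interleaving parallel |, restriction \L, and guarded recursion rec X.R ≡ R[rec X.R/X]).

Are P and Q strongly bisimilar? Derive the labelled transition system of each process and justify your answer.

Reachable graph of P (6 states):
  s0 = d.c.(a.0 | c.0) | ··d··> s1
  s1 = c.(a.0 | c.0) | ··c··> s2
  s2 = a.0 | c.0 | ··a··> s3, ··c··> s4
  s3 = 0 | c.0 | ··c··> s5
  s4 = a.0 | 0 | ··a··> s5
  s5 = 0 | 0 | deadlocked
Reachable graph of Q (6 states):
  t0 = d.c.(0 + a.0 | c.0) | ··d··> t1
  t1 = c.(0 + a.0 | c.0) | ··c··> t2
  t2 = 0 + a.0 | c.0 | ··a··> t3, ··c··> t4
  t3 = 0 | c.0 | ··c··> t5
  t4 = a.0 | 0 | ··a··> t5
  t5 = 0 | 0 | deadlocked
Bisimilarity quotient blocks:
  B0 = {s0, t0}
  B1 = {s1, t1}
  B2 = {s2, t2}
  B3 = {s4, t4}
  B4 = {s5, t5}
  B5 = {s3, t3}
s0 ∈ B0, t0 ∈ B0 → same block

P ~ Q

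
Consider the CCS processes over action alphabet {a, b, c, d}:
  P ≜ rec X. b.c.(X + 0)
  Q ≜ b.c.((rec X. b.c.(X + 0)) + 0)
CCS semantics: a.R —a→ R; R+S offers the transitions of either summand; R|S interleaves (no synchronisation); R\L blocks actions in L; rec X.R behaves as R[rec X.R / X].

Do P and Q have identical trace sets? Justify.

YES

P's transition system — 3 states:
  m0 = rec X. b.c.(X + 0) :: -b-> m1
  m1 = c.((rec X. b.c.(X + 0)) + 0) :: -c-> m2
  m2 = (rec X. b.c.(X + 0)) + 0 :: -b-> m1
Q's transition system — 3 states:
  n0 = b.c.((rec X. b.c.(X + 0)) + 0) :: -b-> n1
  n1 = c.((rec X. b.c.(X + 0)) + 0) :: -c-> n2
  n2 = (rec X. b.c.(X + 0)) + 0 :: -b-> n1
Partition-refinement fixed point:
  B0 = {m0, m2, n0, n2}
  B1 = {m1, n1}
m0 ∈ B0, n0 ∈ B0 → same block
Bisimilar ⇒ trace-equivalent.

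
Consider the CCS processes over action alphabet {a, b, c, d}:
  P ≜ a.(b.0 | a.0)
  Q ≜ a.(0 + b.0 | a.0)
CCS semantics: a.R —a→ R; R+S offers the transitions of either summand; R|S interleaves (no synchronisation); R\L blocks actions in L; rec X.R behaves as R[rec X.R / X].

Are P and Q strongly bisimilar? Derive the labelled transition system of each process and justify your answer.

bisimilar

LTS(P): 5 reachable states
  p0 = a.(b.0 | a.0) has moves --a--▸ p1
  p1 = b.0 | a.0 has moves --a--▸ p2, --b--▸ p3
  p2 = b.0 | 0 has moves --b--▸ p4
  p3 = 0 | a.0 has moves --a--▸ p4
  p4 = 0 | 0 has moves ∅
LTS(Q): 5 reachable states
  q0 = a.(0 + b.0 | a.0) has moves --a--▸ q1
  q1 = 0 + b.0 | a.0 has moves --a--▸ q2, --b--▸ q3
  q2 = b.0 | 0 has moves --b--▸ q4
  q3 = 0 | a.0 has moves --a--▸ q4
  q4 = 0 | 0 has moves ∅
Coarsest stable partition (strong bisimilarity classes):
  B0 = {p0, q0}
  B1 = {p1, q1}
  B2 = {p3, q3}
  B3 = {p4, q4}
  B4 = {p2, q2}
p0 ∈ B0, q0 ∈ B0 → same block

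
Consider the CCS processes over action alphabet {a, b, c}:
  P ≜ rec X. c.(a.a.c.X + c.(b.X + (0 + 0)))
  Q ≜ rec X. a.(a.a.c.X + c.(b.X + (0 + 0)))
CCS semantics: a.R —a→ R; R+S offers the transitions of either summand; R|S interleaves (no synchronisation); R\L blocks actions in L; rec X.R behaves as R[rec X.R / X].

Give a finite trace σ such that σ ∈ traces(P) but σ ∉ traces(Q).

c

Reachable graph of P (5 states):
  u0 = rec X. c.(a.a.c.X + c.(b.X + (0 + 0))) → ··c··> u1
  u1 = a.a.c.(rec X. c.(a.a.c.X + c.(b.X + (0 + 0)))) + c.(b.(rec X. c.(a.a.c.X + c.(b.X + (0 + 0)))) + (0 + 0)) → ··a··> u2, ··c··> u3
  u2 = a.c.(rec X. c.(a.a.c.X + c.(b.X + (0 + 0)))) → ··a··> u4
  u3 = b.(rec X. c.(a.a.c.X + c.(b.X + (0 + 0)))) + (0 + 0) → ··b··> u0
  u4 = c.(rec X. c.(a.a.c.X + c.(b.X + (0 + 0)))) → ··c··> u0
Reachable graph of Q (5 states):
  v0 = rec X. a.(a.a.c.X + c.(b.X + (0 + 0))) → ··a··> v1
  v1 = a.a.c.(rec X. a.(a.a.c.X + c.(b.X + (0 + 0)))) + c.(b.(rec X. a.(a.a.c.X + c.(b.X + (0 + 0)))) + (0 + 0)) → ··a··> v2, ··c··> v3
  v2 = a.c.(rec X. a.(a.a.c.X + c.(b.X + (0 + 0)))) → ··a··> v4
  v3 = b.(rec X. a.(a.a.c.X + c.(b.X + (0 + 0)))) + (0 + 0) → ··b··> v0
  v4 = c.(rec X. a.(a.a.c.X + c.(b.X + (0 + 0)))) → ··c··> v0
Executing c from P (initial set {u0}):
  after c @ step 1: {u1}
  — P admits the full trace.
Executing c from Q (initial set {v0}):
  after c @ step 1: no successor for Q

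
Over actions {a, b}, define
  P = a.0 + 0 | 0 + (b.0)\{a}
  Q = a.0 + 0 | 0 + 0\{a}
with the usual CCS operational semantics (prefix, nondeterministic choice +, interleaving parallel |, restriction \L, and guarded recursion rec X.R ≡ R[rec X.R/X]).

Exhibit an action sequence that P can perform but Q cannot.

b

Reachable graph of P (3 states):
  m0 = a.0 + 0 | 0 + (b.0)\{a} → --a--▸ m1, --b--▸ m2
  m1 = 0 → ·
  m2 = 0\{a} → ·
Reachable graph of Q (2 states):
  n0 = a.0 + 0 | 0 + 0\{a} → --a--▸ n1
  n1 = 0 → ·
Trace ⟨b⟩ through P, begin at {m0}:
  step 1 (b): {m2}
  — P admits the full trace.
Trace ⟨b⟩ through Q, begin at {n0}:
  step 1 (b): no successor for Q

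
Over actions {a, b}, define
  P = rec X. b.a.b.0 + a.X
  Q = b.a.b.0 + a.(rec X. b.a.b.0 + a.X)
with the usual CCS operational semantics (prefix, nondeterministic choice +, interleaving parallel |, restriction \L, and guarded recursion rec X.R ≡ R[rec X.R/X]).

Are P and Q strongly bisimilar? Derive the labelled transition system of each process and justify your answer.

LTS(P): 4 reachable states
  m0 = rec X. b.a.b.0 + a.X → -a-> m0, -b-> m1
  m1 = a.b.0 → -a-> m2
  m2 = b.0 → -b-> m3
  m3 = 0 → deadlocked
LTS(Q): 5 reachable states
  n0 = b.a.b.0 + a.(rec X. b.a.b.0 + a.X) → -a-> n1, -b-> n2
  n1 = rec X. b.a.b.0 + a.X → -a-> n1, -b-> n2
  n2 = a.b.0 → -a-> n3
  n3 = b.0 → -b-> n4
  n4 = 0 → deadlocked
Bisimilarity quotient blocks:
  B0 = {m0, n0, n1}
  B1 = {m1, n2}
  B2 = {m2, n3}
  B3 = {m3, n4}
m0 ∈ B0, n0 ∈ B0 → same block

bisimilar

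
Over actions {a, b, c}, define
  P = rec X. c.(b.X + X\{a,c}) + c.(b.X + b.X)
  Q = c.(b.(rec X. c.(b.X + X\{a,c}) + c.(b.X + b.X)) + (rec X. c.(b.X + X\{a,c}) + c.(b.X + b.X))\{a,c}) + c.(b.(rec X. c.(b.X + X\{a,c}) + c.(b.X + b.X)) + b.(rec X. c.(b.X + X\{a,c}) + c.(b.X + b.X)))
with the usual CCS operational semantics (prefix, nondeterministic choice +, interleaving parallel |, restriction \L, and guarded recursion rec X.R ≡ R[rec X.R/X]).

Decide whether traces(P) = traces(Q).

LTS(P): 3 reachable states
  u0 = rec X. c.(b.X + X\{a,c}) + c.(b.X + b.X) :: —c→ u1, —c→ u2
  u1 = b.(rec X. c.(b.X + X\{a,c}) + c.(b.X + b.X)) + (rec X. c.(b.X + X\{a,c}) + c.(b.X + b.X))\{a,c} :: —b→ u0
  u2 = b.(rec X. c.(b.X + X\{a,c}) + c.(b.X + b.X)) + b.(rec X. c.(b.X + X\{a,c}) + c.(b.X + b.X)) :: —b→ u0
LTS(Q): 4 reachable states
  v0 = c.(b.(rec X. c.(b.X + X\{a,c}) + c.(b.X + b.X)) + (rec X. c.(b.X + X\{a,c}) + c.(b.X + b.X))\{a,c}) + c.(b.(rec X. c.(b.X + X\{a,c}) + c.(b.X + b.X)) + b.(rec X. c.(b.X + X\{a,c}) + c.(b.X + b.X))) :: —c→ v1, —c→ v2
  v1 = b.(rec X. c.(b.X + X\{a,c}) + c.(b.X + b.X)) + (rec X. c.(b.X + X\{a,c}) + c.(b.X + b.X))\{a,c} :: —b→ v3
  v2 = b.(rec X. c.(b.X + X\{a,c}) + c.(b.X + b.X)) + b.(rec X. c.(b.X + X\{a,c}) + c.(b.X + b.X)) :: —b→ v3
  v3 = rec X. c.(b.X + X\{a,c}) + c.(b.X + b.X) :: —c→ v1, —c→ v2
Partition-refinement fixed point:
  B0 = {u0, v0, v3}
  B1 = {u1, u2, v1, v2}
u0 ∈ B0, v0 ∈ B0 → same block
Bisimilar ⇒ trace-equivalent.

trace-equivalent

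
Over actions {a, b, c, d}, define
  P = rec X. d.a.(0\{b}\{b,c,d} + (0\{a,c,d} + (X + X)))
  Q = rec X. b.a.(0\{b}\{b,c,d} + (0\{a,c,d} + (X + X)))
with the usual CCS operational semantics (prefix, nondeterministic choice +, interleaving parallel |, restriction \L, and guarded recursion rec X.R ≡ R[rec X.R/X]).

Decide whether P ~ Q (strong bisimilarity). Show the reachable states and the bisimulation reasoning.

Reachable graph of P (3 states):
  s0 = rec X. d.a.(0\{b}\{b,c,d} + (0\{a,c,d} + (X + X))) has moves ··d··> s1
  s1 = a.(0\{b}\{b,c,d} + (0\{a,c,d} + ((rec X. d.a.(0\{b}\{b,c,d} + (0\{a,c,d} + (X + X)))) + (rec X. d.a.(0\{b}\{b,c,d} + (0\{a,c,d} + (X + X))))))) has moves ··a··> s2
  s2 = 0\{b}\{b,c,d} + (0\{a,c,d} + ((rec X. d.a.(0\{b}\{b,c,d} + (0\{a,c,d} + (X + X)))) + (rec X. d.a.(0\{b}\{b,c,d} + (0\{a,c,d} + (X + X)))))) has moves ··d··> s1
Reachable graph of Q (3 states):
  t0 = rec X. b.a.(0\{b}\{b,c,d} + (0\{a,c,d} + (X + X))) has moves ··b··> t1
  t1 = a.(0\{b}\{b,c,d} + (0\{a,c,d} + ((rec X. b.a.(0\{b}\{b,c,d} + (0\{a,c,d} + (X + X)))) + (rec X. b.a.(0\{b}\{b,c,d} + (0\{a,c,d} + (X + X))))))) has moves ··a··> t2
  t2 = 0\{b}\{b,c,d} + (0\{a,c,d} + ((rec X. b.a.(0\{b}\{b,c,d} + (0\{a,c,d} + (X + X)))) + (rec X. b.a.(0\{b}\{b,c,d} + (0\{a,c,d} + (X + X)))))) has moves ··b··> t1
Bisimilarity quotient blocks:
  B0 = {s0, s2}
  B1 = {s1}
  B2 = {t0, t2}
  B3 = {t1}
s0 ∈ B0, t0 ∈ B2 → different blocks

not bisimilar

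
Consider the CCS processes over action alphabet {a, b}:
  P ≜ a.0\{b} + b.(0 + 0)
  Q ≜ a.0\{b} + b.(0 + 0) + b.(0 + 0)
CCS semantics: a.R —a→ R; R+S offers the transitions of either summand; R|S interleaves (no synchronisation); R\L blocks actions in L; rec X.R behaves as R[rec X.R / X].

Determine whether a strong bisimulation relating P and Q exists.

bisimilar

P's transition system — 3 states:
  u0 = a.0\{b} + b.(0 + 0) ⊢ ··a··> u1, ··b··> u2
  u1 = 0\{b} ⊢ ∅
  u2 = 0 + 0 ⊢ ∅
Q's transition system — 3 states:
  v0 = a.0\{b} + b.(0 + 0) + b.(0 + 0) ⊢ ··a··> v1, ··b··> v2
  v1 = 0\{b} ⊢ ∅
  v2 = 0 + 0 ⊢ ∅
Bisimilarity quotient blocks:
  B0 = {u0, v0}
  B1 = {u1, u2, v1, v2}
u0 ∈ B0, v0 ∈ B0 → same block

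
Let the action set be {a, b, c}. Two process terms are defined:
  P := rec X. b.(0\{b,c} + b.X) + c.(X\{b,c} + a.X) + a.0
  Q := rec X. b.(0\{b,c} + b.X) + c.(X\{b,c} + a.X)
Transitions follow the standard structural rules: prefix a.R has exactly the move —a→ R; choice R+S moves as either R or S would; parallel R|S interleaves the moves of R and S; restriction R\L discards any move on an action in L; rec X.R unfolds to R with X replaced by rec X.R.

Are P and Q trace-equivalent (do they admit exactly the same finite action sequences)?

trace-distinct — witness ⟨a⟩

LTS(P): 5 reachable states
  p0 = rec X. b.(0\{b,c} + b.X) + c.(X\{b,c} + a.X) + a.0 has moves =a=> p1, =b=> p2, =c=> p3
  p1 = 0 has moves deadlocked
  p2 = 0\{b,c} + b.(rec X. b.(0\{b,c} + b.X) + c.(X\{b,c} + a.X) + a.0) has moves =b=> p0
  p3 = (rec X. b.(0\{b,c} + b.X) + c.(X\{b,c} + a.X) + a.0)\{b,c} + a.(rec X. b.(0\{b,c} + b.X) + c.(X\{b,c} + a.X) + a.0) has moves =a=> p0, =a=> p4
  p4 = 0\{b,c} has moves deadlocked
LTS(Q): 3 reachable states
  q0 = rec X. b.(0\{b,c} + b.X) + c.(X\{b,c} + a.X) has moves =b=> q1, =c=> q2
  q1 = 0\{b,c} + b.(rec X. b.(0\{b,c} + b.X) + c.(X\{b,c} + a.X)) has moves =b=> q0
  q2 = (rec X. b.(0\{b,c} + b.X) + c.(X\{b,c} + a.X))\{b,c} + a.(rec X. b.(0\{b,c} + b.X) + c.(X\{b,c} + a.X)) has moves =a=> q0
Trace ⟨a⟩ through P, begin at {p0}:
  after a @ step 1: {p1}
  ✓ P
Trace ⟨a⟩ through Q, begin at {q0}:
  after a @ step 1: ∅ (Q stuck)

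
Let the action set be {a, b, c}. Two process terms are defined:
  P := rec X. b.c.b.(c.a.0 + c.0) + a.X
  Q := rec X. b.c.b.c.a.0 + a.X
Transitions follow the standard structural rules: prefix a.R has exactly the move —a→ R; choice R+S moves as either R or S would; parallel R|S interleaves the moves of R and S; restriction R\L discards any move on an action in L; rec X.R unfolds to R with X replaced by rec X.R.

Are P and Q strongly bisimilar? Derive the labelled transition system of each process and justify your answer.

LTS(P): 6 reachable states
  m0 = rec X. b.c.b.(c.a.0 + c.0) + a.X | —a→ m0, —b→ m1
  m1 = c.b.(c.a.0 + c.0) | —c→ m2
  m2 = b.(c.a.0 + c.0) | —b→ m3
  m3 = c.a.0 + c.0 | —c→ m4, —c→ m5
  m4 = 0 | stopped
  m5 = a.0 | —a→ m4
LTS(Q): 6 reachable states
  n0 = rec X. b.c.b.c.a.0 + a.X | —a→ n0, —b→ n1
  n1 = c.b.c.a.0 | —c→ n2
  n2 = b.c.a.0 | —b→ n3
  n3 = c.a.0 | —c→ n4
  n4 = a.0 | —a→ n5
  n5 = 0 | stopped
Bisimilarity quotient blocks:
  B0 = {m0}
  B1 = {m1}
  B2 = {m2}
  B3 = {m3}
  B4 = {m5, n4}
  B5 = {m4, n5}
  B6 = {n0}
  B7 = {n1}
  B8 = {n2}
  B9 = {n3}
m0 ∈ B0, n0 ∈ B6 → different blocks

P ≁ Q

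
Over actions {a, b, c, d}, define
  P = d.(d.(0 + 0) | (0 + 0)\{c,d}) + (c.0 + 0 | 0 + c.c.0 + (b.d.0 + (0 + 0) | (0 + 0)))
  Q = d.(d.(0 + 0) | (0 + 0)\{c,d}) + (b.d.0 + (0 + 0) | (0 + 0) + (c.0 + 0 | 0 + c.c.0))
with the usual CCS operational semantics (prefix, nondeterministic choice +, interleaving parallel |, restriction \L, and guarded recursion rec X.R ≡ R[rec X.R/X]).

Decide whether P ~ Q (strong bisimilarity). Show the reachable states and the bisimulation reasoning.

bisimilar

LTS(P): 6 reachable states
  s0 = d.(d.(0 + 0) | (0 + 0)\{c,d}) + (c.0 + 0 | 0 + c.c.0 + (b.d.0 + (0 + 0) | (0 + 0))) has moves -b-> s1, -c-> s2, -c-> s3, -d-> s4
  s1 = d.0 has moves -d-> s2
  s2 = 0 has moves ·
  s3 = c.0 has moves -c-> s2
  s4 = d.(0 + 0) | (0 + 0)\{c,d} has moves -d-> s5
  s5 = (0 + 0) | (0 + 0)\{c,d} has moves ·
LTS(Q): 6 reachable states
  t0 = d.(d.(0 + 0) | (0 + 0)\{c,d}) + (b.d.0 + (0 + 0) | (0 + 0) + (c.0 + 0 | 0 + c.c.0)) has moves -b-> t1, -c-> t2, -c-> t3, -d-> t4
  t1 = d.0 has moves -d-> t2
  t2 = 0 has moves ·
  t3 = c.0 has moves -c-> t2
  t4 = d.(0 + 0) | (0 + 0)\{c,d} has moves -d-> t5
  t5 = (0 + 0) | (0 + 0)\{c,d} has moves ·
Bisimilarity quotient blocks:
  B0 = {s0, t0}
  B1 = {s3, t3}
  B2 = {s2, s5, t2, t5}
  B3 = {s1, s4, t1, t4}
s0 ∈ B0, t0 ∈ B0 → same block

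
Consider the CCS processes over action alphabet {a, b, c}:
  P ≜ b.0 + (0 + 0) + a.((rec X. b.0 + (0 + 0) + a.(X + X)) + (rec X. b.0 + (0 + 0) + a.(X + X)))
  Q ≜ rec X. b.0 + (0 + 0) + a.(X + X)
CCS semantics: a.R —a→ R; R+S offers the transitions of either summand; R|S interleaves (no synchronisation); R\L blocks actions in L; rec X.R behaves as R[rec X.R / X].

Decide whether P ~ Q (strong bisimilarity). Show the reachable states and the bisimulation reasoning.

P's transition system — 3 states:
  s0 = b.0 + (0 + 0) + a.((rec X. b.0 + (0 + 0) + a.(X + X)) + (rec X. b.0 + (0 + 0) + a.(X + X))) | ··a··> s1, ··b··> s2
  s1 = (rec X. b.0 + (0 + 0) + a.(X + X)) + (rec X. b.0 + (0 + 0) + a.(X + X)) | ··a··> s1, ··b··> s2
  s2 = 0 | stopped
Q's transition system — 3 states:
  t0 = rec X. b.0 + (0 + 0) + a.(X + X) | ··a··> t1, ··b··> t2
  t1 = (rec X. b.0 + (0 + 0) + a.(X + X)) + (rec X. b.0 + (0 + 0) + a.(X + X)) | ··a··> t1, ··b··> t2
  t2 = 0 | stopped
Coarsest stable partition (strong bisimilarity classes):
  B0 = {s0, s1, t0, t1}
  B1 = {s2, t2}
s0 ∈ B0, t0 ∈ B0 → same block

YES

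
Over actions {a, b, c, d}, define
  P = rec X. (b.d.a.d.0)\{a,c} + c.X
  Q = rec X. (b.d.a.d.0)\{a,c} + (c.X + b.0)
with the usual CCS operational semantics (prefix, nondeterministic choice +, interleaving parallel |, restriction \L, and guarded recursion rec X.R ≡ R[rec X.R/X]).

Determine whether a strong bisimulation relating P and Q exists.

P's transition system — 3 states:
  p0 = rec X. (b.d.a.d.0)\{a,c} + c.X | --b--▸ p1, --c--▸ p0
  p1 = (d.a.d.0)\{a,c} | --d--▸ p2
  p2 = (a.d.0)\{a,c} | deadlocked
Q's transition system — 4 states:
  q0 = rec X. (b.d.a.d.0)\{a,c} + (c.X + b.0) | --b--▸ q1, --b--▸ q2, --c--▸ q0
  q1 = (d.a.d.0)\{a,c} | --d--▸ q3
  q2 = 0 | deadlocked
  q3 = (a.d.0)\{a,c} | deadlocked
Bisimilarity quotient blocks:
  B0 = {p0}
  B1 = {p1, q1}
  B2 = {p2, q2, q3}
  B3 = {q0}
p0 ∈ B0, q0 ∈ B3 → different blocks

NO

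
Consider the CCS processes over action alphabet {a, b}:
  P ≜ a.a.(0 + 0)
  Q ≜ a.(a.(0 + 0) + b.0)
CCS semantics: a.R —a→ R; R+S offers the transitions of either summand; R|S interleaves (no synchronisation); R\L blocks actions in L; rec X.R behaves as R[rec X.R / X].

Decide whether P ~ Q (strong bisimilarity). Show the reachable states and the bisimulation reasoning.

not bisimilar

LTS(P): 3 reachable states
  u0 = a.a.(0 + 0) | —a→ u1
  u1 = a.(0 + 0) | —a→ u2
  u2 = 0 + 0 | deadlocked
LTS(Q): 4 reachable states
  v0 = a.(a.(0 + 0) + b.0) | —a→ v1
  v1 = a.(0 + 0) + b.0 | —a→ v2, —b→ v3
  v2 = 0 + 0 | deadlocked
  v3 = 0 | deadlocked
Bisimilarity quotient blocks:
  B0 = {u0}
  B1 = {u1}
  B2 = {u2, v2, v3}
  B3 = {v0}
  B4 = {v1}
u0 ∈ B0, v0 ∈ B3 → different blocks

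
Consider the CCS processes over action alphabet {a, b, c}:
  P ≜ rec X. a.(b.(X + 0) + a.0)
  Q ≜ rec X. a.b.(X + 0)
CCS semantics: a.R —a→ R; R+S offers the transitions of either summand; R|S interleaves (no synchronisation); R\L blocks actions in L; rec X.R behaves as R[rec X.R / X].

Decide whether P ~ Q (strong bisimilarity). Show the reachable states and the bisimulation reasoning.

NO

P's transition system — 4 states:
  u0 = rec X. a.(b.(X + 0) + a.0) :: ··a··> u1
  u1 = b.((rec X. a.(b.(X + 0) + a.0)) + 0) + a.0 :: ··a··> u2, ··b··> u3
  u2 = 0 :: (no moves)
  u3 = (rec X. a.(b.(X + 0) + a.0)) + 0 :: ··a··> u1
Q's transition system — 3 states:
  v0 = rec X. a.b.(X + 0) :: ··a··> v1
  v1 = b.((rec X. a.b.(X + 0)) + 0) :: ··b··> v2
  v2 = (rec X. a.b.(X + 0)) + 0 :: ··a··> v1
Coarsest stable partition (strong bisimilarity classes):
  B0 = {u0, u3}
  B1 = {u1}
  B2 = {u2}
  B3 = {v0, v2}
  B4 = {v1}
u0 ∈ B0, v0 ∈ B3 → different blocks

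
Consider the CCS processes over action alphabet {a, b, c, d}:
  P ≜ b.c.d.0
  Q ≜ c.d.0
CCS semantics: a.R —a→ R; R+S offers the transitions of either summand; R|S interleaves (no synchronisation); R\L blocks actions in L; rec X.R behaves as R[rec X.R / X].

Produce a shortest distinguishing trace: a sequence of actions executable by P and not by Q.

b

P's transition system — 4 states:
  u0 = b.c.d.0 has moves —b→ u1
  u1 = c.d.0 has moves —c→ u2
  u2 = d.0 has moves —d→ u3
  u3 = 0 has moves stopped
Q's transition system — 3 states:
  v0 = c.d.0 has moves —c→ v1
  v1 = d.0 has moves —d→ v2
  v2 = 0 has moves stopped
Executing b from P (initial set {u0}):
  step 1 (b): {u1}
  ✓ P
Executing b from Q (initial set {v0}):
  step 1 (b): no successor for Q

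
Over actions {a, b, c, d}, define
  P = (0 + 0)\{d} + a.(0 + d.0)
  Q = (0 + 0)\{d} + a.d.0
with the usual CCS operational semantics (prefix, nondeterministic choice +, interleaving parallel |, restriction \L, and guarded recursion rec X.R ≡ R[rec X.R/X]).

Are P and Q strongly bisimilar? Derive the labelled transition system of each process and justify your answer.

bisimilar

Reachable graph of P (3 states):
  s0 = (0 + 0)\{d} + a.(0 + d.0) :: -a-> s1
  s1 = 0 + d.0 :: -d-> s2
  s2 = 0 :: deadlocked
Reachable graph of Q (3 states):
  t0 = (0 + 0)\{d} + a.d.0 :: -a-> t1
  t1 = d.0 :: -d-> t2
  t2 = 0 :: deadlocked
Coarsest stable partition (strong bisimilarity classes):
  B0 = {s0, t0}
  B1 = {s1, t1}
  B2 = {s2, t2}
s0 ∈ B0, t0 ∈ B0 → same block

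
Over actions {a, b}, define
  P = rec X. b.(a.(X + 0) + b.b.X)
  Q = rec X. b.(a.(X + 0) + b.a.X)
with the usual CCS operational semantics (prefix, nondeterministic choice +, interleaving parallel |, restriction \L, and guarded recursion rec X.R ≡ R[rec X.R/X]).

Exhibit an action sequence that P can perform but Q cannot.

LTS(P): 4 reachable states
  u0 = rec X. b.(a.(X + 0) + b.b.X) | =b=> u1
  u1 = a.((rec X. b.(a.(X + 0) + b.b.X)) + 0) + b.b.(rec X. b.(a.(X + 0) + b.b.X)) | =a=> u2, =b=> u3
  u2 = (rec X. b.(a.(X + 0) + b.b.X)) + 0 | =b=> u1
  u3 = b.(rec X. b.(a.(X + 0) + b.b.X)) | =b=> u0
LTS(Q): 4 reachable states
  v0 = rec X. b.(a.(X + 0) + b.a.X) | =b=> v1
  v1 = a.((rec X. b.(a.(X + 0) + b.a.X)) + 0) + b.a.(rec X. b.(a.(X + 0) + b.a.X)) | =a=> v2, =b=> v3
  v2 = (rec X. b.(a.(X + 0) + b.a.X)) + 0 | =b=> v1
  v3 = a.(rec X. b.(a.(X + 0) + b.a.X)) | =a=> v0
Executing bbb from P (initial set {u0}):
  [1] b ⇒ {u1}
  [2] b ⇒ {u3}
  [3] b ⇒ {u0}
  P completes σ.
Executing bbb from Q (initial set {v0}):
  [1] b ⇒ {v1}
  [2] b ⇒ {v3}
  [3] b ⇒ no successor for Q

bbb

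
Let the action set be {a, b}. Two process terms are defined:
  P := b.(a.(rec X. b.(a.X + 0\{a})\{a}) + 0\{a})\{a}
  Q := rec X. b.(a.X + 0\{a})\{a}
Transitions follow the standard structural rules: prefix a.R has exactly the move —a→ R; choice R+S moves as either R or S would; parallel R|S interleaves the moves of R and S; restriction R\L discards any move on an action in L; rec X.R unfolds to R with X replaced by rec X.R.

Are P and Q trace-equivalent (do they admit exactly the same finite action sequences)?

Reachable graph of P (2 states):
  p0 = b.(a.(rec X. b.(a.X + 0\{a})\{a}) + 0\{a})\{a} | -b-> p1
  p1 = (a.(rec X. b.(a.X + 0\{a})\{a}) + 0\{a})\{a} | ·
Reachable graph of Q (2 states):
  q0 = rec X. b.(a.X + 0\{a})\{a} | -b-> q1
  q1 = (a.(rec X. b.(a.X + 0\{a})\{a}) + 0\{a})\{a} | ·
Bisimilarity quotient blocks:
  B0 = {p0, q0}
  B1 = {p1, q1}
p0 ∈ B0, q0 ∈ B0 → same block
Bisimilar ⇒ trace-equivalent.

traces(P) = traces(Q)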